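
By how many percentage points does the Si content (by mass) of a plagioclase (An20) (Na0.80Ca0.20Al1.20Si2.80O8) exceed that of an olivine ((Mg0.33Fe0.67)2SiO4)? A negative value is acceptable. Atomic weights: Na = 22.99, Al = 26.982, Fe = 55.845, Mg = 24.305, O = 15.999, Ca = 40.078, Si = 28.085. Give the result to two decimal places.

First mineral: 78.638 g Si in 265.416 g formula = 29.63 wt% Si.
Second mineral: 28.085 g Si in 182.955 g formula = 15.35 wt% Si.
29.63% − 15.35% gives a difference of 14.28 percentage points.

14.28 percentage points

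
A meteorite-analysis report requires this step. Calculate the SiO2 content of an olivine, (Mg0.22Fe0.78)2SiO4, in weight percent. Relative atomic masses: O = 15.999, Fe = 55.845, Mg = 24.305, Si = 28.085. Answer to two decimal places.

31.64 wt%

Formula mass = 189.893 g/mol.
1 Si → 1.0000 mol SiO2 per formula unit; M(SiO2) = 60.083, so SiO2 mass = 60.083 g.
60.083/189.893 × 100 = 31.64 wt%.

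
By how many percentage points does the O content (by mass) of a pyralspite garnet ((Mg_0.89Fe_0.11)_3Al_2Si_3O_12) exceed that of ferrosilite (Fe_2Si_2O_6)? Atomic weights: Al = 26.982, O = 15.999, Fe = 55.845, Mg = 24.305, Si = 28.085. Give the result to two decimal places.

10.05 percentage points

M((Mg_0.89Fe_0.11)_3Al_2Si_3O_12) = 413.530 g/mol, so wt% O = 191.988/413.530 × 100 = 46.43%.
M(Fe_2Si_2O_6) = 263.854 g/mol, so wt% O = 95.994/263.854 × 100 = 36.38%.
46.43 − 36.38 = 10.05 pp.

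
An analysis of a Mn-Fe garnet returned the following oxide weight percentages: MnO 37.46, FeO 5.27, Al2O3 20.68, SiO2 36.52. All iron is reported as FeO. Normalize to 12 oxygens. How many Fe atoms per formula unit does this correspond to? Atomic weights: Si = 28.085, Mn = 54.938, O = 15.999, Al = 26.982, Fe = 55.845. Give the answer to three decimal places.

37.46 wt% MnO ÷ 70.937 g/mol = 0.52807 mol, giving 0.52807 Mn and 0.52807 O.
5.27 wt% FeO ÷ 71.844 g/mol = 0.07335 mol, giving 0.07335 Fe and 0.07335 O.
20.68 wt% Al2O3 ÷ 101.961 g/mol = 0.20282 mol, giving 0.40564 Al and 0.60846 O.
36.52 wt% SiO2 ÷ 60.083 g/mol = 0.60783 mol, giving 0.60783 Si and 1.21566 O.
Oxygen sums to 2.42554; scaling by 12/2.42554 = 4.94735 puts the formula on 12 O.
Fe: 0.07335 × 4.94735 = 0.363 atoms per formula unit.

0.363 Fe apfu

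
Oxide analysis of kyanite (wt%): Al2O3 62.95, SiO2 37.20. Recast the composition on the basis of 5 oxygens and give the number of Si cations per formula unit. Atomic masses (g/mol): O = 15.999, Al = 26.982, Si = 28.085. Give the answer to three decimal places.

1.002 Si apfu

Al2O3: 62.95/101.961 = 0.61739 mol → 1.23478 mol Al, 1.85217 mol O.
SiO2: 37.20/60.083 = 0.61914 mol → 0.61914 mol Si, 1.23828 mol O.
Total oxygen = 3.09045 mol. Normalization factor = 5/3.09045 = 1.61789.
Si per 5 O = 0.61914 × 1.61789 = 1.002.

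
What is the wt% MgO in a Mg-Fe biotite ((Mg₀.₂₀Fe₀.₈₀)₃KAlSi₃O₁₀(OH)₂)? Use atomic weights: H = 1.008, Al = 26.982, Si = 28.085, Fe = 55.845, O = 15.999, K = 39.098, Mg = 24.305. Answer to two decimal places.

4.91 wt%

M((Mg₀.₂₀Fe₀.₈₀)₃KAlSi₃O₁₀(OH)₂) = 492.950 g/mol; M(MgO) = 40.304 g/mol.
Moles MgO per formula unit = 0.60 Mg ÷ 1 = 0.6000.
MgO fraction = (0.6000 × 40.304) / 492.950 = 24.182/492.950 = 0.0491.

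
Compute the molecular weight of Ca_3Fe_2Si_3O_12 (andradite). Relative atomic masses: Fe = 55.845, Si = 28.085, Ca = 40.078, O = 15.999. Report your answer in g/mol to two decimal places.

508.17 g/mol

M = 3(40.078) + 2(55.845) + 3(28.085) + 12(15.999)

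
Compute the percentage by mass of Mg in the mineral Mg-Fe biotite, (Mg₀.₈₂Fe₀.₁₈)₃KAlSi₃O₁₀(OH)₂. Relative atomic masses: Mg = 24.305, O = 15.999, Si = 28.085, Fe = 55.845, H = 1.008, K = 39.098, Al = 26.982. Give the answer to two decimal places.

M((Mg₀.₈₂Fe₀.₁₈)₃KAlSi₃O₁₀(OH)₂) = 434.286 g/mol.
Mg contributes 2.46 × 24.305 = 59.790 g per mole.
59.790/434.286 = 0.1377 → 13.77%.

13.77 weight percent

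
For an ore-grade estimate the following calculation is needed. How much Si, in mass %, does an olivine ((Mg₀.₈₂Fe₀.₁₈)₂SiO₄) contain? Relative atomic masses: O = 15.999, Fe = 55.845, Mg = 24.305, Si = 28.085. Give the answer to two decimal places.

M((Mg₀.₈₂Fe₀.₁₈)₂SiO₄) = 152.045 g/mol.
Si contributes 1 × 28.085 = 28.085 g per mole.
28.085/152.045 = 0.1847 → 18.47%.

18.47 mass %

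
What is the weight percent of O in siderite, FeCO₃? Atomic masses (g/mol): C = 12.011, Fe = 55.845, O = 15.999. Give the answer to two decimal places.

41.43 weight percent

Formula mass = 1*55.845 + 1*12.011 + 3*15.999 = 115.853 g/mol, of which 47.997 g is O.
So O makes up 47.997/115.853 = 0.4143 of the mass, i.e. 41.43%.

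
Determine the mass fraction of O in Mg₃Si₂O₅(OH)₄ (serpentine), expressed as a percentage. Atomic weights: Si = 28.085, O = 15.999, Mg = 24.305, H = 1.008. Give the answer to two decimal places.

51.96 weight percent

M(Mg₃Si₂O₅(OH)₄) = 277.108 g/mol.
O contributes 9 × 15.999 = 143.991 g per mole.
143.991/277.108 = 0.5196 → 51.96%.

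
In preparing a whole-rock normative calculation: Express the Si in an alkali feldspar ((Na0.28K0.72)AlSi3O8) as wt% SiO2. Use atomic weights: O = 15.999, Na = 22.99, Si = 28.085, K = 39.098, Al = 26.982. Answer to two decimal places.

65.83 wt%

Formula mass = 273.817 g/mol.
3 Si → 3.0000 mol SiO2 per formula unit; M(SiO2) = 60.083, so SiO2 mass = 180.249 g.
180.249/273.817 × 100 = 65.83 wt%.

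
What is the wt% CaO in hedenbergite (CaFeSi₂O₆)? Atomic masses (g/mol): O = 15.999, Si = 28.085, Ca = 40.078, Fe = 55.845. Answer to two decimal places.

M(CaFeSi₂O₆) = 248.087 g/mol; M(CaO) = 56.077 g/mol.
Moles CaO per formula unit = 1 Ca ÷ 1 = 1.0000.
CaO fraction = (1.0000 × 56.077) / 248.087 = 56.077/248.087 = 0.2260.

22.60 wt%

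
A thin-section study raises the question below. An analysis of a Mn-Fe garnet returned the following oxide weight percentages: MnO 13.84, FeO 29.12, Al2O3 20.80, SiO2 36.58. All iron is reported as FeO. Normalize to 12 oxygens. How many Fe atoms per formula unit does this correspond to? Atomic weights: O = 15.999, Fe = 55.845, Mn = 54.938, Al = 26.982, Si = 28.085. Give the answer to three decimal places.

2.002 Fe apfu

13.84 wt% MnO ÷ 70.937 g/mol = 0.19510 mol, giving 0.19510 Mn and 0.19510 O.
29.12 wt% FeO ÷ 71.844 g/mol = 0.40532 mol, giving 0.40532 Fe and 0.40532 O.
20.80 wt% Al2O3 ÷ 101.961 g/mol = 0.20400 mol, giving 0.40800 Al and 0.61200 O.
36.58 wt% SiO2 ÷ 60.083 g/mol = 0.60882 mol, giving 0.60882 Si and 1.21764 O.
Oxygen sums to 2.43006; scaling by 12/2.43006 = 4.93815 puts the formula on 12 O.
Fe: 0.40532 × 4.93815 = 2.002 atoms per formula unit.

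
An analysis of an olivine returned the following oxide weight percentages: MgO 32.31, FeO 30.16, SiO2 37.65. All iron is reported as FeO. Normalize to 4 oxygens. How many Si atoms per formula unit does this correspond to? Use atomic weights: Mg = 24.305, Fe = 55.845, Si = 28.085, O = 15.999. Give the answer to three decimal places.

1.013 Si apfu

MgO: 32.31/40.304 = 0.80166 mol → 0.80166 mol Mg, 0.80166 mol O.
FeO: 30.16/71.844 = 0.41980 mol → 0.41980 mol Fe, 0.41980 mol O.
SiO2: 37.65/60.083 = 0.62663 mol → 0.62663 mol Si, 1.25326 mol O.
Total oxygen = 2.47472 mol. Normalization factor = 4/2.47472 = 1.61634.
Si per 4 O = 0.62663 × 1.61634 = 1.013.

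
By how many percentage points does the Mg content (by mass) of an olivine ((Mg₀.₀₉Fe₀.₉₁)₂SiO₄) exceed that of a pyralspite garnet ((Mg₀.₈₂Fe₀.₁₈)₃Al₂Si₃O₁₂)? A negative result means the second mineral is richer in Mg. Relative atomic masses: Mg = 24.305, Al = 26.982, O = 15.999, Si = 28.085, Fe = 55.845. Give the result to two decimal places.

-12.02 percentage points

Mg in (Mg₀.₀₉Fe₀.₉₁)₂SiO₄: molar mass 198.094 g/mol; 0.18×24.305 = 4.375 g → 2.21 wt%.
Mg in (Mg₀.₈₂Fe₀.₁₈)₃Al₂Si₃O₁₂: molar mass 420.154 g/mol; 2.46×24.305 = 59.790 g → 14.23 wt%.
Difference = 2.21 − 14.23 = -12.02 percentage points.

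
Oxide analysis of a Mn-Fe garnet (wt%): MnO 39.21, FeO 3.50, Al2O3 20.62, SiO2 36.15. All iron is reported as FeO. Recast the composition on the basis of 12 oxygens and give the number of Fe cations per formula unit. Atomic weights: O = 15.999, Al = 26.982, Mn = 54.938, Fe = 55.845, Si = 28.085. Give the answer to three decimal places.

MnO (M=70.937): mol = 0.55274; Mn = 0.55274, O = 0.55274.
FeO (M=71.844): mol = 0.04872; Fe = 0.04872, O = 0.04872.
Al2O3 (M=101.961): mol = 0.20223; Al = 0.40446, O = 0.60669.
SiO2 (M=60.083): mol = 0.60167; Si = 0.60167, O = 1.20334.
ΣO = 2.41149; factor = 12/ΣO = 4.97618.
Fe apfu = 0.04872 × 4.97618 = 0.242.

0.242 Fe apfu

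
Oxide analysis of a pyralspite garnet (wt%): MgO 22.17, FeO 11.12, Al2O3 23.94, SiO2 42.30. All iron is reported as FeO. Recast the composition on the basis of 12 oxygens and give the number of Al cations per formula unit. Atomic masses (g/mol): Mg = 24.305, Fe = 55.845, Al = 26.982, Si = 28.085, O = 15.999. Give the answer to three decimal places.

2.000 Al apfu

22.17 wt% MgO ÷ 40.304 g/mol = 0.55007 mol, giving 0.55007 Mg and 0.55007 O.
11.12 wt% FeO ÷ 71.844 g/mol = 0.15478 mol, giving 0.15478 Fe and 0.15478 O.
23.94 wt% Al2O3 ÷ 101.961 g/mol = 0.23480 mol, giving 0.46960 Al and 0.70440 O.
42.30 wt% SiO2 ÷ 60.083 g/mol = 0.70403 mol, giving 0.70403 Si and 1.40806 O.
Oxygen sums to 2.81731; scaling by 12/2.81731 = 4.25938 puts the formula on 12 O.
Al: 0.46960 × 4.25938 = 2.000 atoms per formula unit.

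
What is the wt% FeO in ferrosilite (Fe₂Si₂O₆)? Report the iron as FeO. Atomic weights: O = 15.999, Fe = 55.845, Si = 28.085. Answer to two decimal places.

54.46 wt%

Formula mass = 263.854 g/mol.
2 Fe → 2.0000 mol FeO per formula unit; M(FeO) = 71.844, so FeO mass = 143.688 g.
143.688/263.854 × 100 = 54.46 wt%.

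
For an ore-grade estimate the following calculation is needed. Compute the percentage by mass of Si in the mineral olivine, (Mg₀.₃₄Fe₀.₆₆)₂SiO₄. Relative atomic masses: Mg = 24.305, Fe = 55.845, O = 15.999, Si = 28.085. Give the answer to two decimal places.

M((Mg₀.₃₄Fe₀.₆₆)₂SiO₄) = 182.324 g/mol.
Si contributes 1 × 28.085 = 28.085 g per mole.
28.085/182.324 = 0.1540 → 15.40%.

15.40 weight percent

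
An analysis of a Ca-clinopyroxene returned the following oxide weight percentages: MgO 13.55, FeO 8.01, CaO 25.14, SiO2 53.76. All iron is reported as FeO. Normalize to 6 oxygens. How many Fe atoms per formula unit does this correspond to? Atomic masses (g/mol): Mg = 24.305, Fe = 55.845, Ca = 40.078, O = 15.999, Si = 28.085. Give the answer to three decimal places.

0.249 Fe apfu

MgO: 13.55/40.304 = 0.33619 mol → 0.33619 mol Mg, 0.33619 mol O.
FeO: 8.01/71.844 = 0.11149 mol → 0.11149 mol Fe, 0.11149 mol O.
CaO: 25.14/56.077 = 0.44831 mol → 0.44831 mol Ca, 0.44831 mol O.
SiO2: 53.76/60.083 = 0.89476 mol → 0.89476 mol Si, 1.78952 mol O.
Total oxygen = 2.68551 mol. Normalization factor = 6/2.68551 = 2.23421.
Fe per 6 O = 0.11149 × 2.23421 = 0.249.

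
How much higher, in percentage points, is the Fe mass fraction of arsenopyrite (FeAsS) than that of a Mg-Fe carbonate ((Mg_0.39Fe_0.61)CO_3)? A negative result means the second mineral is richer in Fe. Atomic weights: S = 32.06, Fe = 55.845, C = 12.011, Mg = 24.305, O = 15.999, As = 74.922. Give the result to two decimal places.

First mineral: 55.845 g Fe in 162.827 g formula = 34.30 wt% Fe.
Second mineral: 34.065 g Fe in 103.552 g formula = 32.90 wt% Fe.
34.30% − 32.90% gives a difference of 1.40 percentage points.

1.40 percentage points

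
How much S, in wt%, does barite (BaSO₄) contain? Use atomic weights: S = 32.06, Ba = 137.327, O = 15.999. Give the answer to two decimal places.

13.74 wt%

Molar mass of BaSO₄: 1*137.327 + 1*32.06 + 4*15.999 = 233.383 g/mol.
Mass of S per formula unit: 1 × 32.06 = 32.060 g.
Weight fraction S = 32.060 / 233.383 = 0.1374.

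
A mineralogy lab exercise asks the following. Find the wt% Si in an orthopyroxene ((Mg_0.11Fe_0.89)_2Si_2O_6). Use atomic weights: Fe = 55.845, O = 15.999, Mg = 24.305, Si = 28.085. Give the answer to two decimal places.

M((Mg_0.11Fe_0.89)_2Si_2O_6) = 256.915 g/mol.
Si contributes 2 × 28.085 = 56.170 g per mole.
56.170/256.915 = 0.2186 → 21.86%.

21.86 weight percent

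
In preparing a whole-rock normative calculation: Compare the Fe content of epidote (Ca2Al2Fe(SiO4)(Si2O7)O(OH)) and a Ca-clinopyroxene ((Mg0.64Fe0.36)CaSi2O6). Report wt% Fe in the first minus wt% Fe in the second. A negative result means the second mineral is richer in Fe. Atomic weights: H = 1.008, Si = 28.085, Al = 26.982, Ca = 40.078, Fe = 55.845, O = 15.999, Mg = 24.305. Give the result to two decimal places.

M(Ca2Al2Fe(SiO4)(Si2O7)O(OH)) = 483.215 g/mol, so wt% Fe = 55.845/483.215 × 100 = 11.56%.
M((Mg0.64Fe0.36)CaSi2O6) = 227.901 g/mol, so wt% Fe = 20.104/227.901 × 100 = 8.82%.
11.56 − 8.82 = 2.74 pp.

2.74 percentage points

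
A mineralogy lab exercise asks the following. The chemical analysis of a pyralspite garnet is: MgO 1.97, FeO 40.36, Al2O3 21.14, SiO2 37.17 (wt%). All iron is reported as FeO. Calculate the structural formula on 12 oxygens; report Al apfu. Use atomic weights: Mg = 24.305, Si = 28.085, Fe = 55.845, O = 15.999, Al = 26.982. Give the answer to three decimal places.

MgO (M=40.304): mol = 0.04888; Mg = 0.04888, O = 0.04888.
FeO (M=71.844): mol = 0.56177; Fe = 0.56177, O = 0.56177.
Al2O3 (M=101.961): mol = 0.20733; Al = 0.41466, O = 0.62199.
SiO2 (M=60.083): mol = 0.61864; Si = 0.61864, O = 1.23728.
ΣO = 2.46992; factor = 12/ΣO = 4.85846.
Al apfu = 0.41466 × 4.85846 = 2.015.

2.015 Al apfu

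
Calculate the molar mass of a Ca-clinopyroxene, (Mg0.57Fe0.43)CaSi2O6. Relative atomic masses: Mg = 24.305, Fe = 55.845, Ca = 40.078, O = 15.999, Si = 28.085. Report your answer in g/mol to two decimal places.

M = 0.57·24.305 + 0.43·55.845 + 1·40.078 + 2·28.085 + 6·15.999

230.11 g/mol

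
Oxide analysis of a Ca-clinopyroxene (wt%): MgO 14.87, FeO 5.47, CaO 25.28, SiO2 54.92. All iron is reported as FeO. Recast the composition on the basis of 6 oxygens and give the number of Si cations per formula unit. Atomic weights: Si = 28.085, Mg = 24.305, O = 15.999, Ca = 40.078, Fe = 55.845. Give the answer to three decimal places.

MgO (M=40.304): mol = 0.36895; Mg = 0.36895, O = 0.36895.
FeO (M=71.844): mol = 0.07614; Fe = 0.07614, O = 0.07614.
CaO (M=56.077): mol = 0.45081; Ca = 0.45081, O = 0.45081.
SiO2 (M=60.083): mol = 0.91407; Si = 0.91407, O = 1.82814.
ΣO = 2.72404; factor = 6/ΣO = 2.20261.
Si apfu = 0.91407 × 2.20261 = 2.013.

2.013 Si apfu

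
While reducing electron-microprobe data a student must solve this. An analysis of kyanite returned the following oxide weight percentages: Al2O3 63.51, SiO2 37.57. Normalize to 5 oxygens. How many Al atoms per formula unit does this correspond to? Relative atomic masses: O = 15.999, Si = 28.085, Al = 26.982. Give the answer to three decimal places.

63.51 wt% Al2O3 ÷ 101.961 g/mol = 0.62289 mol, giving 1.24578 Al and 1.86867 O.
37.57 wt% SiO2 ÷ 60.083 g/mol = 0.62530 mol, giving 0.62530 Si and 1.25060 O.
Oxygen sums to 3.11927; scaling by 5/3.11927 = 1.60294 puts the formula on 5 O.
Al: 1.24578 × 1.60294 = 1.997 atoms per formula unit.

1.997 Al apfu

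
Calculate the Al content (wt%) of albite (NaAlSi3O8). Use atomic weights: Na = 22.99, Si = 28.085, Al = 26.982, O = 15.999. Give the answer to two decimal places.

10.29 wt%

Molar mass of NaAlSi3O8: 1*22.99 + 1*26.982 + 3*28.085 + 8*15.999 = 262.219 g/mol.
Mass of Al per formula unit: 1 × 26.982 = 26.982 g.
Weight fraction Al = 26.982 / 262.219 = 0.1029.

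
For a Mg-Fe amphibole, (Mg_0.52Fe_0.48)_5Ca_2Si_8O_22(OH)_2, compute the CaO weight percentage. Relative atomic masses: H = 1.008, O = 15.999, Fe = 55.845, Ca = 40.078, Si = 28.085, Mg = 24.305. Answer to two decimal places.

Formula mass = 888.049 g/mol.
2 Ca → 2.0000 mol CaO per formula unit; M(CaO) = 56.077, so CaO mass = 112.154 g.
112.154/888.049 × 100 = 12.63 wt%.

12.63 wt%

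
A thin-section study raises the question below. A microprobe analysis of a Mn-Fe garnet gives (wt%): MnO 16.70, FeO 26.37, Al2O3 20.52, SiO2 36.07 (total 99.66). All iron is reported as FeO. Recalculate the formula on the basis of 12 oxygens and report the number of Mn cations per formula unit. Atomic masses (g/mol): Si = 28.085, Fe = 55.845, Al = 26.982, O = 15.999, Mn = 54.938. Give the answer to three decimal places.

MnO: 16.70/70.937 = 0.23542 mol → 0.23542 mol Mn, 0.23542 mol O.
FeO: 26.37/71.844 = 0.36705 mol → 0.36705 mol Fe, 0.36705 mol O.
Al2O3: 20.52/101.961 = 0.20125 mol → 0.40250 mol Al, 0.60375 mol O.
SiO2: 36.07/60.083 = 0.60034 mol → 0.60034 mol Si, 1.20068 mol O.
Total oxygen = 2.40690 mol. Normalization factor = 12/2.40690 = 4.98567.
Mn per 12 O = 0.23542 × 4.98567 = 1.174.

1.174 Mn apfu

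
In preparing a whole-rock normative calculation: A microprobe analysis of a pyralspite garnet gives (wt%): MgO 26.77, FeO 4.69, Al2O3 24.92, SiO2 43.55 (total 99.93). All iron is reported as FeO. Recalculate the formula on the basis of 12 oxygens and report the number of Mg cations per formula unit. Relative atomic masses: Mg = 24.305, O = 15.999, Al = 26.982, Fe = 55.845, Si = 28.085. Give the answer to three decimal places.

MgO (M=40.304): mol = 0.66420; Mg = 0.66420, O = 0.66420.
FeO (M=71.844): mol = 0.06528; Fe = 0.06528, O = 0.06528.
Al2O3 (M=101.961): mol = 0.24441; Al = 0.48882, O = 0.73323.
SiO2 (M=60.083): mol = 0.72483; Si = 0.72483, O = 1.44966.
ΣO = 2.91237; factor = 12/ΣO = 4.12036.
Mg apfu = 0.66420 × 4.12036 = 2.737.

2.737 Mg apfu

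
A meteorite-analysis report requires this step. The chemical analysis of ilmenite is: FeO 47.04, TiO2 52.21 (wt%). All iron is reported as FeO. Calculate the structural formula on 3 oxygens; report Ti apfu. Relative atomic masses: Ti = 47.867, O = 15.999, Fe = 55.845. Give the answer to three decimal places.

0.999 Ti apfu

FeO (M=71.844): mol = 0.65475; Fe = 0.65475, O = 0.65475.
TiO2 (M=79.865): mol = 0.65373; Ti = 0.65373, O = 1.30746.
ΣO = 1.96221; factor = 3/ΣO = 1.52889.
Ti apfu = 0.65373 × 1.52889 = 0.999.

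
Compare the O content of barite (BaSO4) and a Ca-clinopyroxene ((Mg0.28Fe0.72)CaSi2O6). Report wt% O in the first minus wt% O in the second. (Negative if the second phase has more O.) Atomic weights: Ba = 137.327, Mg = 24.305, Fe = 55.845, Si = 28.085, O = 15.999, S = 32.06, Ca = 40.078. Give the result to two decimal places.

-12.70 percentage points

First mineral: 63.996 g O in 233.383 g formula = 27.42 wt% O.
Second mineral: 95.994 g O in 239.256 g formula = 40.12 wt% O.
27.42% − 40.12% gives a difference of -12.70 percentage points.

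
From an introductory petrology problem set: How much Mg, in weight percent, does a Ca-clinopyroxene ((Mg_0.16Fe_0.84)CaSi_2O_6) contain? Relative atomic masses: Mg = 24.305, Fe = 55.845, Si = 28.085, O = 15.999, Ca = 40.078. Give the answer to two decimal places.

1.60 weight percent

M((Mg_0.16Fe_0.84)CaSi_2O_6) = 243.041 g/mol.
Mg contributes 0.16 × 24.305 = 3.889 g per mole.
3.889/243.041 = 0.0160 → 1.60%.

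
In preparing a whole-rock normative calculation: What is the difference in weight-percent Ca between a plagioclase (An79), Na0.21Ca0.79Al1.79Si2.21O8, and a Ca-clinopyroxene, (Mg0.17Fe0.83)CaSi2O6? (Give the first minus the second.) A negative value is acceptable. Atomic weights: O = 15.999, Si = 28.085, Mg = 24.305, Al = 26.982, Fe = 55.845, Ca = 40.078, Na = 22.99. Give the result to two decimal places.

-4.99 percentage points

M(Na0.21Ca0.79Al1.79Si2.21O8) = 274.847 g/mol, so wt% Ca = 31.662/274.847 × 100 = 11.52%.
M((Mg0.17Fe0.83)CaSi2O6) = 242.725 g/mol, so wt% Ca = 40.078/242.725 × 100 = 16.51%.
11.52 − 16.51 = -4.99 pp.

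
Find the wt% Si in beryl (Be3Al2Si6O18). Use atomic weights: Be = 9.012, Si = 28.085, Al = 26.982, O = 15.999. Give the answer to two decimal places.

Formula mass = 3·9.012 + 2·26.982 + 6·28.085 + 18·15.999 = 537.492 g/mol, of which 168.510 g is Si.
So Si makes up 168.510/537.492 = 0.3135 of the mass, i.e. 31.35%.

31.35 weight percent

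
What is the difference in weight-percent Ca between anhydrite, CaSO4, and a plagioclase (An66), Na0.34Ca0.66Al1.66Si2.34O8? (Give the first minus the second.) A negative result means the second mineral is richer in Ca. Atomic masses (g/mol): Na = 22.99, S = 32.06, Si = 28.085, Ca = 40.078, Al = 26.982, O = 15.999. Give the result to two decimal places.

19.74 percentage points

First mineral: 40.078 g Ca in 136.134 g formula = 29.44 wt% Ca.
Second mineral: 26.451 g Ca in 272.769 g formula = 9.70 wt% Ca.
29.44% − 9.70% gives a difference of 19.74 percentage points.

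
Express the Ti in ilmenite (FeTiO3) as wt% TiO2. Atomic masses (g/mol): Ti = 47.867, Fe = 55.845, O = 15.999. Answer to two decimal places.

52.64 wt%

Formula mass = 151.709 g/mol.
1 Ti → 1.0000 mol TiO2 per formula unit; M(TiO2) = 79.865, so TiO2 mass = 79.865 g.
79.865/151.709 × 100 = 52.64 wt%.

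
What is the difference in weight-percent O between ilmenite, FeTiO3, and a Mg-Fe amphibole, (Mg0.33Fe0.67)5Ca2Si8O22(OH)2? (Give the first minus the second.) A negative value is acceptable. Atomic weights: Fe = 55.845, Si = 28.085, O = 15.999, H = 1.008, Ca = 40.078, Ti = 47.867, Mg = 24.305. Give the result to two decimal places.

-10.19 percentage points

M(FeTiO3) = 151.709 g/mol, so wt% O = 47.997/151.709 × 100 = 31.64%.
M((Mg0.33Fe0.67)5Ca2Si8O22(OH)2) = 918.012 g/mol, so wt% O = 383.976/918.012 × 100 = 41.83%.
31.64 − 41.83 = -10.19 pp.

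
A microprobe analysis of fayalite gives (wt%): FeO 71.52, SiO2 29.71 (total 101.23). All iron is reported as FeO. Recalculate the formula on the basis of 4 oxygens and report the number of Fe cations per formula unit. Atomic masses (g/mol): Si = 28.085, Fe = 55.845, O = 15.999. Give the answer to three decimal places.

2.007 Fe apfu

71.52 wt% FeO ÷ 71.844 g/mol = 0.99549 mol, giving 0.99549 Fe and 0.99549 O.
29.71 wt% SiO2 ÷ 60.083 g/mol = 0.49448 mol, giving 0.49448 Si and 0.98896 O.
Oxygen sums to 1.98445; scaling by 4/1.98445 = 2.01567 puts the formula on 4 O.
Fe: 0.99549 × 2.01567 = 2.007 atoms per formula unit.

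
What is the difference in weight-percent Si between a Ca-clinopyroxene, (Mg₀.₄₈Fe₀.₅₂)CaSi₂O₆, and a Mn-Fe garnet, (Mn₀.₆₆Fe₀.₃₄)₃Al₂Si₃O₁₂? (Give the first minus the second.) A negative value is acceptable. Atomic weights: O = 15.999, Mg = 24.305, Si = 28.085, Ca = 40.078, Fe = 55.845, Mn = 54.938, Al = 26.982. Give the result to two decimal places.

First mineral: 56.170 g Si in 232.948 g formula = 24.11 wt% Si.
Second mineral: 84.255 g Si in 495.946 g formula = 16.99 wt% Si.
24.11% − 16.99% gives a difference of 7.12 percentage points.

7.12 percentage points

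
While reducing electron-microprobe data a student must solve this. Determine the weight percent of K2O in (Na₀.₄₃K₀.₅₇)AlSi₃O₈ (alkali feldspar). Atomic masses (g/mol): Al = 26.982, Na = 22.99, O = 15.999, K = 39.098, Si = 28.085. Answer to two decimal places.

9.89 wt%

Formula mass = 271.401 g/mol.
0.57 K → 0.2850 mol K2O per formula unit; M(K2O) = 94.195, so K2O mass = 26.846 g.
26.846/271.401 × 100 = 9.89 wt%.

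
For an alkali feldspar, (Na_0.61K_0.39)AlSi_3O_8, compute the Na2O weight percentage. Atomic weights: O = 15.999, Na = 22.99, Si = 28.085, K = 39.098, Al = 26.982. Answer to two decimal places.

7.04 wt%

Molar mass of (Na_0.61K_0.39)AlSi_3O_8 = 0.61·22.99 + 0.39·39.098 + 1·26.982 + 3·28.085 + 8·15.999 = 268.501 g/mol.
Each formula unit contains 0.61 Na, equivalent to 0.61/2 = 0.3050 mol Na2O.
M(Na2O) = 2×22.99 + 1×15.999 = 61.979 g/mol.
Mass of Na2O per formula unit = 0.3050 × 61.979 = 18.904 g.
Na2O wt% = 18.904 / 268.501 × 100 = 7.04%.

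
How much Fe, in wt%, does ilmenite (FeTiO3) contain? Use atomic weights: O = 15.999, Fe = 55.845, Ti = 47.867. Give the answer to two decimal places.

Molar mass of FeTiO3: 1*55.845 + 1*47.867 + 3*15.999 = 151.709 g/mol.
Mass of Fe per formula unit: 1 × 55.845 = 55.845 g.
Weight fraction Fe = 55.845 / 151.709 = 0.3681.

36.81 wt%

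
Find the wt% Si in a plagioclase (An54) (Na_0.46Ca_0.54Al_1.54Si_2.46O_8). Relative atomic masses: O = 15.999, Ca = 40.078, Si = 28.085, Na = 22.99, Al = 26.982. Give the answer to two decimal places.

Formula mass = 0.46·22.99 + 0.54·40.078 + 1.54·26.982 + 2.46·28.085 + 8·15.999 = 270.851 g/mol, of which 69.089 g is Si.
So Si makes up 69.089/270.851 = 0.2551 of the mass, i.e. 25.51%.

25.51 wt%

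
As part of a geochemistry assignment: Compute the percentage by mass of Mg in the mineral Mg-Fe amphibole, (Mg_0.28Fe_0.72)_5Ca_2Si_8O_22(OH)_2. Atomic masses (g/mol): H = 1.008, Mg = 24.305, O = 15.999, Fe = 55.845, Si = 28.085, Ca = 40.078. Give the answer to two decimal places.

3.68 weight percent

Formula mass = 1.40·24.305 + 3.60·55.845 + 2·40.078 + 8·28.085 + 24·15.999 + 2·1.008 = 925.897 g/mol, of which 34.027 g is Mg.
So Mg makes up 34.027/925.897 = 0.0368 of the mass, i.e. 3.68%.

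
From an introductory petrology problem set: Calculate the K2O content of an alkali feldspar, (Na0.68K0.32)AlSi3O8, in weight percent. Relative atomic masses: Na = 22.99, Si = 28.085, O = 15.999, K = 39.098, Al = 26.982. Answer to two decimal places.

5.64 wt%

M((Na0.68K0.32)AlSi3O8) = 267.374 g/mol; M(K2O) = 94.195 g/mol.
Moles K2O per formula unit = 0.32 K ÷ 2 = 0.1600.
K2O fraction = (0.1600 × 94.195) / 267.374 = 15.071/267.374 = 0.0564.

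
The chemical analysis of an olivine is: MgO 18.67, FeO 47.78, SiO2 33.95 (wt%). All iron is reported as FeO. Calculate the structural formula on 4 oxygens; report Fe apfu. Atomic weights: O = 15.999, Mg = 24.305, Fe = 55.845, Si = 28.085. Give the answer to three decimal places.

1.178 Fe apfu

MgO (M=40.304): mol = 0.46323; Mg = 0.46323, O = 0.46323.
FeO (M=71.844): mol = 0.66505; Fe = 0.66505, O = 0.66505.
SiO2 (M=60.083): mol = 0.56505; Si = 0.56505, O = 1.13010.
ΣO = 2.25838; factor = 4/ΣO = 1.77118.
Fe apfu = 0.66505 × 1.77118 = 1.178.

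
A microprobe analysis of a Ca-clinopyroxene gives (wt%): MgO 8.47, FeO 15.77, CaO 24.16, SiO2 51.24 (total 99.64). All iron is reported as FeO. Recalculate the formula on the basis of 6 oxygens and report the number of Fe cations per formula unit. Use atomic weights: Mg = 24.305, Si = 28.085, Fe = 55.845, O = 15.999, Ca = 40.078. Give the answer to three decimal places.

0.513 Fe apfu

8.47 wt% MgO ÷ 40.304 g/mol = 0.21015 mol, giving 0.21015 Mg and 0.21015 O.
15.77 wt% FeO ÷ 71.844 g/mol = 0.21950 mol, giving 0.21950 Fe and 0.21950 O.
24.16 wt% CaO ÷ 56.077 g/mol = 0.43084 mol, giving 0.43084 Ca and 0.43084 O.
51.24 wt% SiO2 ÷ 60.083 g/mol = 0.85282 mol, giving 0.85282 Si and 1.70564 O.
Oxygen sums to 2.56613; scaling by 6/2.56613 = 2.33815 puts the formula on 6 O.
Fe: 0.21950 × 2.33815 = 0.513 atoms per formula unit.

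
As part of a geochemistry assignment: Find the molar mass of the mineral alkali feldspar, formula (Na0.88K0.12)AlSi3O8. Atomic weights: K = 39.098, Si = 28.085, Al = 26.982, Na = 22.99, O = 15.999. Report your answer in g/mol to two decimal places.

Na: 0.88 × 22.99 = 20.2312
K: 0.12 × 39.098 = 4.6918
Al: 1 × 26.982 = 26.9820
Si: 3 × 28.085 = 84.2550
O: 8 × 15.999 = 127.9920
Summing the contributions gives the formula mass.

264.15 g/mol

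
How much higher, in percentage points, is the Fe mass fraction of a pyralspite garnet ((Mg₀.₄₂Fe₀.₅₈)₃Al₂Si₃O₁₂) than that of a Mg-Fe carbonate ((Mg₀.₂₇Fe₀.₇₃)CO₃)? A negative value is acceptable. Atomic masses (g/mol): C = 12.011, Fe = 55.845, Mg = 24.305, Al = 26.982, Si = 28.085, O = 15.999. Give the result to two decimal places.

Fe in (Mg₀.₄₂Fe₀.₅₈)₃Al₂Si₃O₁₂: molar mass 458.002 g/mol; 1.74×55.845 = 97.170 g → 21.22 wt%.
Fe in (Mg₀.₂₇Fe₀.₇₃)CO₃: molar mass 107.337 g/mol; 0.73×55.845 = 40.767 g → 37.98 wt%.
Difference = 21.22 − 37.98 = -16.76 percentage points.

-16.76 percentage points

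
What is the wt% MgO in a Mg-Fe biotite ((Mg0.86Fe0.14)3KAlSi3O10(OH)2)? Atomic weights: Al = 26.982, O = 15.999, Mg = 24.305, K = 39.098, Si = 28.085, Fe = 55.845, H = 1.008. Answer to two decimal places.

M((Mg0.86Fe0.14)3KAlSi3O10(OH)2) = 430.501 g/mol; M(MgO) = 40.304 g/mol.
Moles MgO per formula unit = 2.58 Mg ÷ 1 = 2.5800.
MgO fraction = (2.5800 × 40.304) / 430.501 = 103.984/430.501 = 0.2415.

24.15 wt%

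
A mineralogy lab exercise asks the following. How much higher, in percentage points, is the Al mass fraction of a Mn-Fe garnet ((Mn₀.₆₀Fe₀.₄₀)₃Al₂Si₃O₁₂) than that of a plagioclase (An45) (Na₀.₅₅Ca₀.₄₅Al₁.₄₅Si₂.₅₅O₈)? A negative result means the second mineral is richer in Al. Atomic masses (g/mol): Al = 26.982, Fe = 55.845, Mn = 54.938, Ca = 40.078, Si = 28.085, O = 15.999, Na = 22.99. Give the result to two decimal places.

-3.64 percentage points

M((Mn₀.₆₀Fe₀.₄₀)₃Al₂Si₃O₁₂) = 496.109 g/mol, so wt% Al = 53.964/496.109 × 100 = 10.88%.
M(Na₀.₅₅Ca₀.₄₅Al₁.₄₅Si₂.₅₅O₈) = 269.412 g/mol, so wt% Al = 39.124/269.412 × 100 = 14.52%.
10.88 − 14.52 = -3.64 pp.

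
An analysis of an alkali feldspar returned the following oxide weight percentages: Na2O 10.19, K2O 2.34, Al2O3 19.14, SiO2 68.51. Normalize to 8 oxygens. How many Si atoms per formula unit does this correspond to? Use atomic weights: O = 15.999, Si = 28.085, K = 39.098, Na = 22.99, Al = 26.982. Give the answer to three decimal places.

10.19 wt% Na2O ÷ 61.979 g/mol = 0.16441 mol, giving 0.32882 Na and 0.16441 O.
2.34 wt% K2O ÷ 94.195 g/mol = 0.02484 mol, giving 0.04968 K and 0.02484 O.
19.14 wt% Al2O3 ÷ 101.961 g/mol = 0.18772 mol, giving 0.37544 Al and 0.56316 O.
68.51 wt% SiO2 ÷ 60.083 g/mol = 1.14026 mol, giving 1.14026 Si and 2.28052 O.
Oxygen sums to 3.03293; scaling by 8/3.03293 = 2.63771 puts the formula on 8 O.
Si: 1.14026 × 2.63771 = 3.008 atoms per formula unit.

3.008 Si apfu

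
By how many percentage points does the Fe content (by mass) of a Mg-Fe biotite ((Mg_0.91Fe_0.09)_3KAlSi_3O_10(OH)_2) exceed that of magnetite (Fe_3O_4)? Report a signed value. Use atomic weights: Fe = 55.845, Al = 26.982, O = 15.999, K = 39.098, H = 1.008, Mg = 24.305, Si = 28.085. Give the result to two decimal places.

M((Mg_0.91Fe_0.09)_3KAlSi_3O_10(OH)_2) = 425.770 g/mol, so wt% Fe = 15.078/425.770 × 100 = 3.54%.
M(Fe_3O_4) = 231.531 g/mol, so wt% Fe = 167.535/231.531 × 100 = 72.36%.
3.54 − 72.36 = -68.82 pp.

-68.82 percentage points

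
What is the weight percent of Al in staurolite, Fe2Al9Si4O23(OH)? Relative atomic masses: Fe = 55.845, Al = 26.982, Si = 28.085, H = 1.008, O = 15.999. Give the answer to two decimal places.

28.51 mass %

Formula mass = 2×55.845 + 9×26.982 + 4×28.085 + 24×15.999 + 1×1.008 = 851.852 g/mol, of which 242.838 g is Al.
So Al makes up 242.838/851.852 = 0.2851 of the mass, i.e. 28.51%.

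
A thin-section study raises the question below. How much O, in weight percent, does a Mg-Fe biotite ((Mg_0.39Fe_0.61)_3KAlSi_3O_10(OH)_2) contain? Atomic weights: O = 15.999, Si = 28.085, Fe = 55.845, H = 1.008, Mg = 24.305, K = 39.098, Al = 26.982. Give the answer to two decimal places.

M((Mg_0.39Fe_0.61)_3KAlSi_3O_10(OH)_2) = 474.972 g/mol.
O contributes 12 × 15.999 = 191.988 g per mole.
191.988/474.972 = 0.4042 → 40.42%.

40.42 weight percent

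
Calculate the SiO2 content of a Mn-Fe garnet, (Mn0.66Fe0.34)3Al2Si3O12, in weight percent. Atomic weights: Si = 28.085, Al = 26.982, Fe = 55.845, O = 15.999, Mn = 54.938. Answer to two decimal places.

36.34 wt%

Formula mass = 495.946 g/mol.
3 Si → 3.0000 mol SiO2 per formula unit; M(SiO2) = 60.083, so SiO2 mass = 180.249 g.
180.249/495.946 × 100 = 36.34 wt%.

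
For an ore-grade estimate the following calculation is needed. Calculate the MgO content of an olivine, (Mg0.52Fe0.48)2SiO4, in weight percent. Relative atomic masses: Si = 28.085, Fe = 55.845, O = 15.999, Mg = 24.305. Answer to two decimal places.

M((Mg0.52Fe0.48)2SiO4) = 170.969 g/mol; M(MgO) = 40.304 g/mol.
Moles MgO per formula unit = 1.04 Mg ÷ 1 = 1.0400.
MgO fraction = (1.0400 × 40.304) / 170.969 = 41.916/170.969 = 0.2452.

24.52 wt%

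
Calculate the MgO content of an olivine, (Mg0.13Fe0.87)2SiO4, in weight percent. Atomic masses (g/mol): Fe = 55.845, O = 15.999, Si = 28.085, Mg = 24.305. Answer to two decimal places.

Formula mass = 195.571 g/mol.
0.26 Mg → 0.2600 mol MgO per formula unit; M(MgO) = 40.304, so MgO mass = 10.479 g.
10.479/195.571 × 100 = 5.36 wt%.

5.36 wt%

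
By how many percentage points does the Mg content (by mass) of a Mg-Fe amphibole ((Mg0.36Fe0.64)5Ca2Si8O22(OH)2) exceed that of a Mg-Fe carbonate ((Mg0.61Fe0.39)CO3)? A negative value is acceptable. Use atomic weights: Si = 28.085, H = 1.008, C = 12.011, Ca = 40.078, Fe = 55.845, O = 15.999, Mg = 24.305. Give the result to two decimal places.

-10.56 percentage points

M((Mg0.36Fe0.64)5Ca2Si8O22(OH)2) = 913.281 g/mol, so wt% Mg = 43.749/913.281 × 100 = 4.79%.
M((Mg0.61Fe0.39)CO3) = 96.614 g/mol, so wt% Mg = 14.826/96.614 × 100 = 15.35%.
4.79 − 15.35 = -10.56 pp.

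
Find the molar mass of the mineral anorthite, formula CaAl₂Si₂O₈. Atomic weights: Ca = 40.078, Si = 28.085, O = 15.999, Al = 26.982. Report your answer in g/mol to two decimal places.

The formula mass is the sum 1·40.078 + 2·26.982 + 2·28.085 + 8·15.999.

278.20 g/mol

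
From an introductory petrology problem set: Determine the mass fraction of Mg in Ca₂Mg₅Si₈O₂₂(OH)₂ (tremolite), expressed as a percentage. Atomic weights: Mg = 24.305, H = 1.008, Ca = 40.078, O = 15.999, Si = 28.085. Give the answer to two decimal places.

14.96 weight percent

Molar mass of Ca₂Mg₅Si₈O₂₂(OH)₂: 2*40.078 + 5*24.305 + 8*28.085 + 24*15.999 + 2*1.008 = 812.353 g/mol.
Mass of Mg per formula unit: 5 × 24.305 = 121.525 g.
Weight fraction Mg = 121.525 / 812.353 = 0.1496.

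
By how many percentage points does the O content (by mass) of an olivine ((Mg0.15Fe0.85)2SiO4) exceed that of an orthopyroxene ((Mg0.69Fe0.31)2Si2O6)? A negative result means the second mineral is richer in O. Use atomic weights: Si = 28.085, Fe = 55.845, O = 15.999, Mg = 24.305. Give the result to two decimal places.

First mineral: 63.996 g O in 194.309 g formula = 32.94 wt% O.
Second mineral: 95.994 g O in 220.329 g formula = 43.57 wt% O.
32.94% − 43.57% gives a difference of -10.63 percentage points.

-10.63 percentage points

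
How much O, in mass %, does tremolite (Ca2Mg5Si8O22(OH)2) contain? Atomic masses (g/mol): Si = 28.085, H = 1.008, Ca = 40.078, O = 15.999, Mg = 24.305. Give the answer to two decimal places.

47.27 mass %

Molar mass of Ca2Mg5Si8O22(OH)2: 2*40.078 + 5*24.305 + 8*28.085 + 24*15.999 + 2*1.008 = 812.353 g/mol.
Mass of O per formula unit: 24 × 15.999 = 383.976 g.
Weight fraction O = 383.976 / 812.353 = 0.4727.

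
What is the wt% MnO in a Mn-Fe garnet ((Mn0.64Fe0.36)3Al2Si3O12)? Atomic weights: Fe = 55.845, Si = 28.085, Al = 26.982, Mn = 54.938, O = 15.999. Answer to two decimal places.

27.46 wt%

Molar mass of (Mn0.64Fe0.36)3Al2Si3O12 = 1.92*54.938 + 1.08*55.845 + 2*26.982 + 3*28.085 + 12*15.999 = 496.001 g/mol.
Each formula unit contains 1.92 Mn, equivalent to 1.92/1 = 1.9200 mol MnO.
M(MnO) = 1×54.938 + 1×15.999 = 70.937 g/mol.
Mass of MnO per formula unit = 1.9200 × 70.937 = 136.199 g.
MnO wt% = 136.199 / 496.001 × 100 = 27.46%.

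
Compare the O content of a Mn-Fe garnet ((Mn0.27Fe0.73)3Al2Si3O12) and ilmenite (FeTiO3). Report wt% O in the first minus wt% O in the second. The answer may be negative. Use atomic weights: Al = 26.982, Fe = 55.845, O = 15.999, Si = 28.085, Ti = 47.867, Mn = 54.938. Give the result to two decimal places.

6.99 percentage points

M((Mn0.27Fe0.73)3Al2Si3O12) = 497.007 g/mol, so wt% O = 191.988/497.007 × 100 = 38.63%.
M(FeTiO3) = 151.709 g/mol, so wt% O = 47.997/151.709 × 100 = 31.64%.
38.63 − 31.64 = 6.99 pp.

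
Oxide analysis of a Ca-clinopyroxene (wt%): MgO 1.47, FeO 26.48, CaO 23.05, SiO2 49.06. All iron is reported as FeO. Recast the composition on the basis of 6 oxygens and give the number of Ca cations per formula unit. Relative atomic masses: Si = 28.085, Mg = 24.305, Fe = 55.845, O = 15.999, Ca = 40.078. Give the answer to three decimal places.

1.007 Ca apfu

MgO: 1.47/40.304 = 0.03647 mol → 0.03647 mol Mg, 0.03647 mol O.
FeO: 26.48/71.844 = 0.36858 mol → 0.36858 mol Fe, 0.36858 mol O.
CaO: 23.05/56.077 = 0.41104 mol → 0.41104 mol Ca, 0.41104 mol O.
SiO2: 49.06/60.083 = 0.81654 mol → 0.81654 mol Si, 1.63308 mol O.
Total oxygen = 2.44917 mol. Normalization factor = 6/2.44917 = 2.44981.
Ca per 6 O = 0.41104 × 2.44981 = 1.007.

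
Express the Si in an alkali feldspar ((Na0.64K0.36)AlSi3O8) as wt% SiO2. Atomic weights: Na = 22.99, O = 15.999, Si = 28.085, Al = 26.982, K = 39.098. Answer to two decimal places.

M((Na0.64K0.36)AlSi3O8) = 268.018 g/mol; M(SiO2) = 60.083 g/mol.
Moles SiO2 per formula unit = 3 Si ÷ 1 = 3.0000.
SiO2 fraction = (3.0000 × 60.083) / 268.018 = 180.249/268.018 = 0.6725.

67.25 wt%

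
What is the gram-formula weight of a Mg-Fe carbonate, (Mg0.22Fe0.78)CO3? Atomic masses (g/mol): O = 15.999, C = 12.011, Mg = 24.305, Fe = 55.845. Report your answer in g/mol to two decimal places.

The formula mass is the sum 0.22*24.305 + 0.78*55.845 + 1*12.011 + 3*15.999.

108.91 g/mol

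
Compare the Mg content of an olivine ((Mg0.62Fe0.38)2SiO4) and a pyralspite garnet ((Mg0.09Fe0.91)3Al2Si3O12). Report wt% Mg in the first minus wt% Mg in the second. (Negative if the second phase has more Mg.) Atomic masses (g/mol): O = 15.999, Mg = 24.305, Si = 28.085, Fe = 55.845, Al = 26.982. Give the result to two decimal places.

16.96 percentage points

First mineral: 30.138 g Mg in 164.661 g formula = 18.30 wt% Mg.
Second mineral: 6.562 g Mg in 489.226 g formula = 1.34 wt% Mg.
18.30% − 1.34% gives a difference of 16.96 percentage points.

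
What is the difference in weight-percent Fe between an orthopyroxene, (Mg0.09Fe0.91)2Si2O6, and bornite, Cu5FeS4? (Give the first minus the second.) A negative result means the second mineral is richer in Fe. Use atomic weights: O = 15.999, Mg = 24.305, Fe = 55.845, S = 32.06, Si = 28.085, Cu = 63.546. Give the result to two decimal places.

28.24 percentage points

M((Mg0.09Fe0.91)2Si2O6) = 258.177 g/mol, so wt% Fe = 101.638/258.177 × 100 = 39.37%.
M(Cu5FeS4) = 501.815 g/mol, so wt% Fe = 55.845/501.815 × 100 = 11.13%.
39.37 − 11.13 = 28.24 pp.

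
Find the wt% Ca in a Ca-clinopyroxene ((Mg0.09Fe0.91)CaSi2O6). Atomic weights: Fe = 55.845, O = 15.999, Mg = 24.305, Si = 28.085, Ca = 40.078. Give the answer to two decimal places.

16.34 weight percent

M((Mg0.09Fe0.91)CaSi2O6) = 245.248 g/mol.
Ca contributes 1 × 40.078 = 40.078 g per mole.
40.078/245.248 = 0.1634 → 16.34%.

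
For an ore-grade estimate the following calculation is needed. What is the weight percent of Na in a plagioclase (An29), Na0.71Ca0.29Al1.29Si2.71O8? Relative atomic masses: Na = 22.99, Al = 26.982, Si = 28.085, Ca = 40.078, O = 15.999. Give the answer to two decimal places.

6.12 weight percent

M(Na0.71Ca0.29Al1.29Si2.71O8) = 266.855 g/mol.
Na contributes 0.71 × 22.99 = 16.323 g per mole.
16.323/266.855 = 0.0612 → 6.12%.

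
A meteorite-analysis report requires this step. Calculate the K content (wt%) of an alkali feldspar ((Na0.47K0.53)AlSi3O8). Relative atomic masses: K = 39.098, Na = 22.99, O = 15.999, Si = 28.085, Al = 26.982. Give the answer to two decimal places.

7.65 wt%

Formula mass = 0.47×22.99 + 0.53×39.098 + 1×26.982 + 3×28.085 + 8×15.999 = 270.756 g/mol, of which 20.722 g is K.
So K makes up 20.722/270.756 = 0.0765 of the mass, i.e. 7.65%.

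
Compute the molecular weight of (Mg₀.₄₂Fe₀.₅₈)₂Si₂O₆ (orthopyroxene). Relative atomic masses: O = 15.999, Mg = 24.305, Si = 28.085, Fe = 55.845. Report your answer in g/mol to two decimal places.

237.36 g/mol

M = 0.84*24.305 + 1.16*55.845 + 2*28.085 + 6*15.999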